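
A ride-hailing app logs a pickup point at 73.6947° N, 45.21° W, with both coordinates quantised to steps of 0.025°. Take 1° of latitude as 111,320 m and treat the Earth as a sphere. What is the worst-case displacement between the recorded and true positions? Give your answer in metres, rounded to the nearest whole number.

1445 metres

With a 0.025° grid the true value lies within half a step, ±0.025°/2 = ±0.0125°, of the stored one.
North–south component: 0.0125° × 111320 = 1391.5 m.
E–W at 73.6947°: 0.0125° × 111320 × cos 73.6947° = 0.0125 × 111320 × 0.2808 ≈ 390.671 m.
The two errors are perpendicular, so the maximum displacement is √(1391.5² + 390.671²) ≈ 1445.3 m.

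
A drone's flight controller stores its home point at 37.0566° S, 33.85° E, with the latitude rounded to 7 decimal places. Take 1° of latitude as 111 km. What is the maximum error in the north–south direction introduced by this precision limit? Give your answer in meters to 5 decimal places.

Rounding to 7 decimal places leaves the latitude within ±5e-08° of the true value.
So the N–S error is at most 5e-08 × 111000 = 0.00555 m.

0.00555 meters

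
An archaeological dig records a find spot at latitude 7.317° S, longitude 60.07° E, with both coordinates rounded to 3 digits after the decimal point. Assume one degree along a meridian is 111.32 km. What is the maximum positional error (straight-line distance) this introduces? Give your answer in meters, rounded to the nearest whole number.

78 meters

Rounding to 3 decimal places leaves each coordinate within ±0.0005° of the true value.
North–south component: 0.0005° × 111320 = 55.66 m.
Longitude error → 0.0005 × 111320 × cos 7.317° = 0.0005 × 111320 × 0.9919 ≈ 55.2067 m.
Combining orthogonally: (55.66² + 55.2067²)^½ ≈ 78.3953 m.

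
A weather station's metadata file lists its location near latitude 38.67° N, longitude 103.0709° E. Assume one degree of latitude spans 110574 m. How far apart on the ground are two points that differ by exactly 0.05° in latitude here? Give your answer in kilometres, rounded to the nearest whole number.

Along a meridian 0.05° is 0.05 × 110574 = 5528.7 m.
That is 5528.7 m = 5.5287 km.

6 kilometres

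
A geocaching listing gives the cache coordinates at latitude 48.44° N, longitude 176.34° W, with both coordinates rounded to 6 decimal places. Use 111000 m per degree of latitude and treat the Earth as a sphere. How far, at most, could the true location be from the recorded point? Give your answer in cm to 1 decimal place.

Rounding to 6 decimal places leaves each coordinate within ±5e-07° of the true value.
North–south component: 5e-07° × 111000 = 0.0555 m.
Longitude error → 5e-07 × 111000 × cos 48.44° = 5e-07 × 111000 × 0.6634 ≈ 0.0368189 m.
Combining orthogonally: (0.0555² + 0.0368189²)^½ ≈ 0.0666024 m.
That is 0.0666024 m = 6.6602 cm.

6.7 cm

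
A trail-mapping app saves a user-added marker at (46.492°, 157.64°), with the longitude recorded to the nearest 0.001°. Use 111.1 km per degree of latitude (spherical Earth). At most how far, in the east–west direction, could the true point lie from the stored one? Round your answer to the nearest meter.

Rounding to 3 decimal places leaves the longitude within ±0.0005° of the true value.
One degree of longitude at 46.492° is 111100 × cos 46.492° ≈ 111100 × 0.6885 = 76487.4 m.
So at most 0.0005° × 76487.4 ≈ 38.2437 m east–west.

38 meters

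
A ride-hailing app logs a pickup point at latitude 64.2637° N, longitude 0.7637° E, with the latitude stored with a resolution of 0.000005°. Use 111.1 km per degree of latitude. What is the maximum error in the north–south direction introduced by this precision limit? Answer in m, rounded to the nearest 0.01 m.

0.28 m

With a 0.000005° grid the true value lies within half a step, ±0.000005°/2 = ±2.5e-06°, of the stored one.
So the N–S error is at most 2.5e-06 × 111100 = 0.27775 m.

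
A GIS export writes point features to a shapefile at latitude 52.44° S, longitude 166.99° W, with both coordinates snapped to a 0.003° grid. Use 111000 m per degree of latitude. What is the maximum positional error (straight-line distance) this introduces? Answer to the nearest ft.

640 ft

With a 0.003° grid the true value lies within half a step, ±0.003°/2 = ±0.0015°, of the stored one.
Latitude error → 0.0015 × 111000 = 166.5 m along the meridian.
East–west component at 52.44°: 0.0015° × 111000 × cos 52.44° ≈ 0.0015 × 67664.7 ≈ 101.497 m.
Worst case both components are at the extreme and orthogonal: √(166.5² + 101.497²) ≈ 194.997 m.
In feet: 194.997 m ÷ 0.3048 ≈ 639.75 ft.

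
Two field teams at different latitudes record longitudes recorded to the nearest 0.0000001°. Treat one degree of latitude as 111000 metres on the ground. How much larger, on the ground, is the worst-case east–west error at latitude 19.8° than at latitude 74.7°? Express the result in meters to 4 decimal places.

0.0038 meters

Rounding to 7 decimal places leaves the longitude within ±5e-08° of the true value.
Error at 19.8° = 5e-08° × 111000 × cos 19.8° ≈ 0.00555 × 0.9409 = 0.0052219 m.
At 74.7°: 5e-08° × 111000 × cos 74.7° = 5e-08 × 111000 × 0.2639 ≈ 0.0014645 m.
So the lower-latitude error exceeds the higher by 0.0052219 − 0.0014645 = 0.0037574 m.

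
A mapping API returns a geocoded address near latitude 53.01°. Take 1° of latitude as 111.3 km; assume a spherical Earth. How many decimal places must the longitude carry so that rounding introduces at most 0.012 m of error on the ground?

7

At 53.01° one degree of longitude covers 111300 × cos 53.01° ≈ 111300 × 0.6017 ≈ 66966.5 m.
With N decimal places the half-ulp bound is 0.5·10⁻ᴺ°, or 0.5·10⁻ᴺ × 66966.5 m on the ground.
Need 0.5 × 66966.5 × 10⁻ᴺ ≤ 0.012 → 10⁻ᴺ ≤ 3.584e-07, so N ≥ 6.45.
So 7 decimal places suffice (0.00335 m); 6 would allow up to 0.0335 m.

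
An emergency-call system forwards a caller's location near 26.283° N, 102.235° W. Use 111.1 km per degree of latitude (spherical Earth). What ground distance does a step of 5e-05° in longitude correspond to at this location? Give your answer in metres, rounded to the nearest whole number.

5 metres

One degree of longitude here spans 111100 × cos 26.283° = 111100 × 0.8966 ≈ 99614.2 m; 5e-05° of that is 4.98071 m.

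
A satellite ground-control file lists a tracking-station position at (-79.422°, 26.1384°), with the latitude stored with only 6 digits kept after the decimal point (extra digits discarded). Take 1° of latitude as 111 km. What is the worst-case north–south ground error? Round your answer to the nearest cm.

Truncating at 6 decimal places can drop up to a full unit in the last place, so the latitude may be off by as much as 1e-06°.
Along the meridian that is 1e-06° × 111000 m/° = 0.111 m.
That is 0.111 m = 11.1 cm.

11 cm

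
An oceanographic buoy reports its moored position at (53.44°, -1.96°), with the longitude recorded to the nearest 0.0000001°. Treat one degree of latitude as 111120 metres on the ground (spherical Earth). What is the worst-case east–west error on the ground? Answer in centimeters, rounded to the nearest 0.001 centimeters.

0.331 centimeters

Rounding to 7 decimal places leaves the longitude within ±5e-08° of the true value.
One degree of longitude at 53.44° is 111120 × cos 53.44° ≈ 111120 × 0.5957 = 66190.2 m.
So at most 5e-08° × 66190.2 ≈ 0.00330951 m east–west.
That is 0.00330951 m = 0.33095 cm.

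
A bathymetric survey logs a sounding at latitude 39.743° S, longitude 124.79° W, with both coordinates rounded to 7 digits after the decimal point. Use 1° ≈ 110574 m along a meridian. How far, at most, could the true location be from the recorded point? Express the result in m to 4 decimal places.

0.0070 m

Rounding to 7 decimal places leaves each coordinate within ±5e-08° of the true value.
N–S: 5e-08° × 110574 m/° = 0.0055287 m.
East–west component at 39.743°: 5e-08° × 110574 × cos 39.743° ≈ 5e-08 × 85022.6 ≈ 0.00425113 m.
Combining orthogonally: (0.0055287² + 0.00425113²)^½ ≈ 0.00697414 m.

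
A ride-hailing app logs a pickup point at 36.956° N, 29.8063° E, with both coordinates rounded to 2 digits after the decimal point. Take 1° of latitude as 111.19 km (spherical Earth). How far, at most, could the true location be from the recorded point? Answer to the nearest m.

712 m

Rounding to 2 decimal places leaves each coordinate within ±0.005° of the true value.
Latitude error → 0.005 × 111190 = 555.95 m along the meridian.
East–west component at 36.956°: 0.005° × 111190 × cos 36.956° ≈ 0.005 × 88851.6 ≈ 444.258 m.
Worst case both components are at the extreme and orthogonal: √(555.95² + 444.258²) ≈ 711.65 m.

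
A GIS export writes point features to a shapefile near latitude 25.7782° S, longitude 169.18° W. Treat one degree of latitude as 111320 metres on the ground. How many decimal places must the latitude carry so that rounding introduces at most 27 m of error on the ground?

4

One degree of latitude covers 111320 m.
Rounding to N decimal places gives at most 0.5 × 10⁻ᴺ degrees of error, i.e. 0.5 × 10⁻ᴺ × 111320 m.
Setting 55660 × 10⁻ᴺ ≤ 27 gives 10ᴺ ≥ 2061, i.e. N ≥ 3.31.
At 3 places the error can reach 55.7 m, but 4 places keeps it to 5.57 m.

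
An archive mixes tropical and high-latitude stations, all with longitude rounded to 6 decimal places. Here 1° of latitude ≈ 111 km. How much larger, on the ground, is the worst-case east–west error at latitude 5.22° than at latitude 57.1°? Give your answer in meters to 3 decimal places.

0.025 meters

Rounding to 6 decimal places leaves the longitude within ±5e-07° of the true value.
Error at 5.22° = 5e-07° × 111000 × cos 5.22° ≈ 0.0555 × 0.9959 = 0.05527 m.
Error at 57.1° = 5e-07° × 111000 × cos 57.1° ≈ 0.0555 × 0.5432 = 0.030146 m.
Difference: 0.05527 − 0.030146 = 0.025124 m.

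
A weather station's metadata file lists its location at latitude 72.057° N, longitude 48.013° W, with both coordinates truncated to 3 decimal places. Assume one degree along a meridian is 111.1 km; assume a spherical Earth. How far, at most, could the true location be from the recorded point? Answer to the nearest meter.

Truncating at 3 decimal places can drop up to a full unit in the last place, so each coordinate may be off by as much as 0.001°.
North–south component: 0.001° × 111100 = 111.1 m.
E–W at 72.057°: 0.001° × 111100 × cos 72.057° = 0.001 × 111100 × 0.3081 ≈ 34.2267 m.
The two errors are perpendicular, so the maximum displacement is √(111.1² + 34.2267²) ≈ 116.253 m.

116 meters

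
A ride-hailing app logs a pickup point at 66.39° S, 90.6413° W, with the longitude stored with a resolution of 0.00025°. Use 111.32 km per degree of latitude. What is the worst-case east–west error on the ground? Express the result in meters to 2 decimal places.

With a 0.00025° grid the true value lies within half a step, ±0.00025°/2 = ±0.000125°, of the stored one.
Parallels shrink by cos φ, so at 66.39° a degree of longitude is 111320 × 0.4005 ≈ 44584.7 m.
East–west error: 0.000125° × 44584.7 m/° ≈ 5.57308 m.

5.57 meters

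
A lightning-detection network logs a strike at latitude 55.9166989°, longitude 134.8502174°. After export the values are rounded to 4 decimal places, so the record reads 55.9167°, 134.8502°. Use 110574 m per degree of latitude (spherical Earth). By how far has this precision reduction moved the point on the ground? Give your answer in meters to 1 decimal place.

1.1 meters

Δlat = 55.9166989 − 55.9167 = -0.0000011°; Δlon = 134.8502174 − 134.8502 = +0.0000174°.
N–S: -0.0000011° × 110574 m/° = -0.121631 m.
East–west at this latitude: 0.0000174° × 110574 × cos 55.9167° ≈ 0.0000174 × 61965.4 = 1.0782 m.
Distance: √(0.121631² + 1.0782²) ≈ 1.08504 m.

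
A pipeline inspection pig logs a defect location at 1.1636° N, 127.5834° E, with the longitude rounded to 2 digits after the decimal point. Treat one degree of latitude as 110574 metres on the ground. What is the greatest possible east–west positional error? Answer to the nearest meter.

Rounding to 2 decimal places leaves the longitude within ±0.005° of the true value.
At latitude 1.1636° a degree of longitude spans 110574 m × cos 1.1636° = 110574 × 0.9998 ≈ 110551 m.
East–west error: 0.005° × 110551 m/° ≈ 552.756 m.

553 meters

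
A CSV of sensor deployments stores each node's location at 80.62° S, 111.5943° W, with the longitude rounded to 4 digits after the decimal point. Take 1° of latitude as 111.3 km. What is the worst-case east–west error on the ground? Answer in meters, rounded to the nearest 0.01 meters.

0.91 meters

Rounding to 4 decimal places leaves the longitude within ±5e-05° of the true value.
Parallels shrink by cos φ, so at 80.62° a degree of longitude is 111300 × 0.1630 ≈ 18139.8 m.
East–west error: 5e-05° × 18139.8 m/° ≈ 0.906992 m.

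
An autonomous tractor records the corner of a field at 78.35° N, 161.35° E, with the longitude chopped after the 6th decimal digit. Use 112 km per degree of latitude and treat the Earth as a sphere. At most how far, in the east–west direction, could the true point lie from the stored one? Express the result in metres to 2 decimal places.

Truncating at 6 decimal places can drop up to a full unit in the last place, so the longitude may be off by as much as 1e-06°.
At latitude 78.35° a degree of longitude spans 112000 m × cos 78.35° = 112000 × 0.2019 ≈ 22616.5 m.
So at most 1e-06° × 22616.5 ≈ 0.0226165 m east–west.

0.02 metres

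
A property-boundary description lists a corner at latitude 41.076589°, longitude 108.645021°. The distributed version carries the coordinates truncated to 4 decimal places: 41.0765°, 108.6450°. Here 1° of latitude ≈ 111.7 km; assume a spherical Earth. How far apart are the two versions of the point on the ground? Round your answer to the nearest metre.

10 metres

Δlat = 41.076589 − 41.0765 = +0.000089°; Δlon = 108.645021 − 108.6450 = +0.000021°.
N–S: 0.000089° × 111700 m/° = 9.9413 m.
East–west at this latitude: 0.000021° × 111700 × cos 41.0765° ≈ 0.000021 × 84203.1 = 1.76827 m.
Distance: √(9.9413² + 1.76827²) ≈ 10.0973 m.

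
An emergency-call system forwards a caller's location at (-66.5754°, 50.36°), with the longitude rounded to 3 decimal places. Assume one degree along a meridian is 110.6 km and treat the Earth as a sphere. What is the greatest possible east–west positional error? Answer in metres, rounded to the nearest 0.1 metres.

Rounding to 3 decimal places leaves the longitude within ±0.0005° of the true value.
Parallels shrink by cos φ, so at 66.5754° a degree of longitude is 110600 × 0.3975 ≈ 43968.1 m.
Maximum E–W displacement: 0.0005 × 43968.1 = 21.9841 m.

22.0 metres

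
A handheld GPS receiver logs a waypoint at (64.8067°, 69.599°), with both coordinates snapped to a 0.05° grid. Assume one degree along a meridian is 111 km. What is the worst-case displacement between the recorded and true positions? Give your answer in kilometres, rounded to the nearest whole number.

With a 0.05° grid the true value lies within half a step, ±0.05°/2 = ±0.025°, of the stored one.
Latitude error → 0.025 × 111000 = 2775 m along the meridian.
E–W at 64.8067°: 0.025° × 111000 × cos 64.8067° = 0.025 × 111000 × 0.4257 ≈ 1181.24 m.
Worst case both components are at the extreme and orthogonal: √(2775² + 1181.24²) ≈ 3015.95 m.
That is 3015.95 m = 3.016 km.

3 kilometres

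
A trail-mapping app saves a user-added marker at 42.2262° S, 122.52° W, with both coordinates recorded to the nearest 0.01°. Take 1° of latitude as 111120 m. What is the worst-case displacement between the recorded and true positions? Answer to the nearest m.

Rounding to 2 decimal places leaves each coordinate within ±0.005° of the true value.
N–S: 0.005° × 111120 m/° = 555.6 m.
E–W at 42.2262°: 0.005° × 111120 × cos 42.2262° = 0.005 × 111120 × 0.7405 ≈ 411.42 m.
Combining orthogonally: (555.6² + 411.42²)^½ ≈ 691.345 m.

691 m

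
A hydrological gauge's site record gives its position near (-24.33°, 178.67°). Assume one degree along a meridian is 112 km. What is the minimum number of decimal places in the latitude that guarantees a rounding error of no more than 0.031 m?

One degree of latitude covers 112000 m.
Rounding to N decimal places gives at most 0.5 × 10⁻ᴺ degrees of error, i.e. 0.5 × 10⁻ᴺ × 112000 m.
Need 0.5 × 112000 × 10⁻ᴺ ≤ 0.031 → 10⁻ᴺ ≤ 5.536e-07, so N ≥ 6.26.
At 6 places the error can reach 0.056 m, but 7 places keeps it to 0.0056 m.

7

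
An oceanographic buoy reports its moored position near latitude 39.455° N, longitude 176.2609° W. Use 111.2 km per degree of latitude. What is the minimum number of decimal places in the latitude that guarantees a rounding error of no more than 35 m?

4 decimal places

One degree of latitude covers 111200 m.
Rounding to N decimal places gives at most 0.5 × 10⁻ᴺ degrees of error, i.e. 0.5 × 10⁻ᴺ × 111200 m.
Setting 55600 × 10⁻ᴺ ≤ 35 gives 10ᴺ ≥ 1589, i.e. N ≥ 3.20.
So 4 decimal places suffice (5.56 m); 3 would allow up to 55.6 m.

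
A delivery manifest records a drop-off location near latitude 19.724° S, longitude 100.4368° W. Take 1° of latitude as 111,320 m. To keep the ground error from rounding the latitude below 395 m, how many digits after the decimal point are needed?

One degree of latitude covers 111320 m.
Rounding to N decimal places gives at most 0.5 × 10⁻ᴺ degrees of error, i.e. 0.5 × 10⁻ᴺ × 111320 m.
Setting 55660 × 10⁻ᴺ ≤ 395 gives 10ᴺ ≥ 140.9, i.e. N ≥ 2.15.
So 3 decimal places suffice (55.7 m); 2 would allow up to 557 m.

3 decimal places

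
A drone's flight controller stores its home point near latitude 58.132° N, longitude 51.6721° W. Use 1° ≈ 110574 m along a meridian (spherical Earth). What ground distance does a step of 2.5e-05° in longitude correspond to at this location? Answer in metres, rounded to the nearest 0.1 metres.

1.5 metres

At 58.132° a degree of longitude is 110574 × cos 58.132° ≈ 58379.1 m, so 2.5e-05° corresponds to 1.45948 m.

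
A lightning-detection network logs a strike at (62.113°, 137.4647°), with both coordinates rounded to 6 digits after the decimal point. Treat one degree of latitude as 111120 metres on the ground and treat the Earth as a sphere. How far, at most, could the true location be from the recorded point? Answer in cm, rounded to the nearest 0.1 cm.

Rounding to 6 decimal places leaves each coordinate within ±5e-07° of the true value.
North–south component: 5e-07° × 111120 = 0.05556 m.
E–W at 62.113°: 5e-07° × 111120 × cos 62.113° = 5e-07 × 111120 × 0.4677 ≈ 0.025987 m.
The two errors are perpendicular, so the maximum displacement is √(0.05556² + 0.025987²) ≈ 0.0613371 m.
That is 0.0613371 m = 6.1337 cm.

6.1 cm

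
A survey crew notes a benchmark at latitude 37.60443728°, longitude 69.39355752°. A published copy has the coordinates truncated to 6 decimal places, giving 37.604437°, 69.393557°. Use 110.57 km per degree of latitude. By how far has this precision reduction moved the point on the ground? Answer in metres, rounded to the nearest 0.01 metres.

0.06 metres

The latitude changed by +0.00000028° and the longitude by +0.00000052°.
N–S: 0.00000028° × 110570 m/° = 0.0309596 m.
East–west at this latitude: 0.00000052° × 110570 × cos 37.6044° ≈ 0.00000052 × 87598.2 = 0.0455511 m.
Distance: √(0.0309596² + 0.0455511²) ≈ 0.0550763 m.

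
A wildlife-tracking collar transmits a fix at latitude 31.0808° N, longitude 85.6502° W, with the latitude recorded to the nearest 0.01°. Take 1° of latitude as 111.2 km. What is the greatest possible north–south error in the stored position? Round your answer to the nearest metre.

Rounding to 2 decimal places leaves the latitude within ±0.005° of the true value.
Along the meridian that is 0.005° × 111200 m/° = 556 m.

556 metres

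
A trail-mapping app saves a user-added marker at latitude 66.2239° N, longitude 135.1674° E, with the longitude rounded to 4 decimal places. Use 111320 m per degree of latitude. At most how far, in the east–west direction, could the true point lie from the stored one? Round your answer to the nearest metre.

Rounding to 4 decimal places leaves the longitude within ±5e-05° of the true value.
Parallels shrink by cos φ, so at 66.2239° a degree of longitude is 111320 × 0.4032 ≈ 44880.2 m.
East–west error: 5e-05° × 44880.2 m/° ≈ 2.24401 m.

2 metres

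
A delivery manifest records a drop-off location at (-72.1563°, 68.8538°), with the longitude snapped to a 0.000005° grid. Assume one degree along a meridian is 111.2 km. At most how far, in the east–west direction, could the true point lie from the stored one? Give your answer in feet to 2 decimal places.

0.28 feet

With a 0.000005° grid the true value lies within half a step, ±0.000005°/2 = ±2.5e-06°, of the stored one.
One degree of longitude at 72.1563° is 111200 × cos 72.1563° ≈ 111200 × 0.3064 = 34074.1 m.
Maximum E–W displacement: 2.5e-06 × 34074.1 = 0.0851852 m.
In feet: 0.0851852 m ÷ 0.3048 ≈ 0.27948 ft.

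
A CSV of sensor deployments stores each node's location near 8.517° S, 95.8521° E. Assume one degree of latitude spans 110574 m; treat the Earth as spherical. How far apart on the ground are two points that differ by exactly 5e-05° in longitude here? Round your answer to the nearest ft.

18 ft

One degree of longitude here spans 110574 × cos 8.517° = 110574 × 0.9890 ≈ 109355 m; 5e-05° of that is 5.46773 m.
In feet: 5.46773 m ÷ 0.3048 ≈ 17.939 ft.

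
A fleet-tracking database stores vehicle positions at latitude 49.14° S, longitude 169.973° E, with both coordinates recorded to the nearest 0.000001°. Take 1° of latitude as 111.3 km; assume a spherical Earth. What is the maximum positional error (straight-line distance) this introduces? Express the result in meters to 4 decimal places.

Rounding to 6 decimal places leaves each coordinate within ±5e-07° of the true value.
N–S: 5e-07° × 111300 m/° = 0.05565 m.
E–W at 49.14°: 5e-07° × 111300 × cos 49.14° = 5e-07 × 111300 × 0.6542 ≈ 0.036407 m.
Worst case both components are at the extreme and orthogonal: √(0.05565² + 0.036407²) ≈ 0.066501 m.

0.0665 meters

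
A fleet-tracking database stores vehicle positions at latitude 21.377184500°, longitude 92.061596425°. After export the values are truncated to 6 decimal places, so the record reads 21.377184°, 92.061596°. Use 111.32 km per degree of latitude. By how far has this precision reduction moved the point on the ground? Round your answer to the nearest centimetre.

7 centimetres

Δlat = 21.377184500 − 21.377184 = +0.000000500°; Δlon = 92.061596425 − 92.061596 = +0.000000425°.
North–south shift: 0.000000500 × 111320 = 0.05566 m.
East–west at this latitude: 0.000000425° × 111320 × cos 21.3772° ≈ 0.000000425 × 103661 = 0.0440561 m.
Combined displacement = (0.05566² + 0.0440561²)^½ ≈ 0.0709857 m.
That is 0.0709857 m = 7.0986 cm.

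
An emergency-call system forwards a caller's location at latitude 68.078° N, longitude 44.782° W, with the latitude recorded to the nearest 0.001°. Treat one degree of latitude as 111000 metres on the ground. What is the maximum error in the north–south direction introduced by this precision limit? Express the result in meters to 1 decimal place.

Rounding to 3 decimal places leaves the latitude within ±0.0005° of the true value.
North–south distance: 0.0005° × 111000 m/° = 55.5 m.

55.5 meters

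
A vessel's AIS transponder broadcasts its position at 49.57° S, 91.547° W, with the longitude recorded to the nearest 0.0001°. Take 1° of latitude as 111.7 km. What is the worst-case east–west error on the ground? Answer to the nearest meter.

Rounding to 4 decimal places leaves the longitude within ±5e-05° of the true value.
At latitude 49.57° a degree of longitude spans 111700 m × cos 49.57° = 111700 × 0.6485 ≈ 72439.5 m.
Maximum E–W displacement: 5e-05 × 72439.5 = 3.62198 m.

4 meters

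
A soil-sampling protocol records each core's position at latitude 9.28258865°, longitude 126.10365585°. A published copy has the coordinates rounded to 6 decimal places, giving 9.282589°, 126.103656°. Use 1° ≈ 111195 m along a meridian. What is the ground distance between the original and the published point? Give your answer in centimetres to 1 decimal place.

The latitude changed by -0.00000035° and the longitude by -0.00000015°.
North–south shift: -0.00000035 × 111195 = -0.0389183 m.
East–west at this latitude: -0.00000015° × 111195 × cos 9.28259° ≈ -0.00000015 × 109739 = -0.0164608 m.
Distance: √(0.0389183² + 0.0164608²) ≈ 0.0422562 m.
That is 0.0422562 m = 4.2256 cm.

4.2 centimetres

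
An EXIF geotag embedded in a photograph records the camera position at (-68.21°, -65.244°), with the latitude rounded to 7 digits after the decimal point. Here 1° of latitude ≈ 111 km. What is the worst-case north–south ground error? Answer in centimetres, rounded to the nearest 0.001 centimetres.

0.555 centimetres

Rounding to 7 decimal places leaves the latitude within ±5e-08° of the true value.
So the N–S error is at most 5e-08 × 111000 = 0.00555 m.
That is 0.00555 m = 0.555 cm.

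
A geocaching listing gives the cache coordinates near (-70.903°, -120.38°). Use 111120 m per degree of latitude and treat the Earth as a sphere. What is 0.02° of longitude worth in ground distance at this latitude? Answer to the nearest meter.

727 meters

One degree of longitude here spans 111120 × cos 70.903° = 111120 × 0.3272 ≈ 36355 m; 0.02° of that is 727.099 m.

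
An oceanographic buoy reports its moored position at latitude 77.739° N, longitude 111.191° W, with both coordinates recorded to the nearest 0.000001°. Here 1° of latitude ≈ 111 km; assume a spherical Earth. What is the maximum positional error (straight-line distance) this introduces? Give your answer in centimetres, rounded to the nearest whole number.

Rounding to 6 decimal places leaves each coordinate within ±5e-07° of the true value.
North–south component: 5e-07° × 111000 = 0.0555 m.
East–west component at 77.739°: 5e-07° × 111000 × cos 77.739° ≈ 5e-07 × 23572.5 ≈ 0.0117863 m.
The two errors are perpendicular, so the maximum displacement is √(0.0555² + 0.0117863²) ≈ 0.0567377 m.
That is 0.0567377 m = 5.6738 cm.

6 centimetres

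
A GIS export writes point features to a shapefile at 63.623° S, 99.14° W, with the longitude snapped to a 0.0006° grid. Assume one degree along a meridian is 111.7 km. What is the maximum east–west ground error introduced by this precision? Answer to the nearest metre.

With a 0.0006° grid the true value lies within half a step, ±0.0006°/2 = ±0.0003°, of the stored one.
One degree of longitude at 63.623° is 111700 × cos 63.623° ≈ 111700 × 0.4443 = 49625.6 m.
East–west error: 0.0003° × 49625.6 m/° ≈ 14.8877 m.

15 metres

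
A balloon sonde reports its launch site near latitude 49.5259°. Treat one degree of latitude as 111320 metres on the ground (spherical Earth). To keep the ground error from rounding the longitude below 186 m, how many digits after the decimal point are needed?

3

At 49.5259° one degree of longitude covers 111320 × cos 49.5259° ≈ 111320 × 0.6491 ≈ 72258.3 m.
With N decimal places the half-ulp bound is 0.5·10⁻ᴺ°, or 0.5·10⁻ᴺ × 72258.3 m on the ground.
Setting 36129.1 × 10⁻ᴺ ≤ 186 gives 10ᴺ ≥ 194.2, i.e. N ≥ 2.29.
So 3 decimal places suffice (36.1 m); 2 would allow up to 361 m.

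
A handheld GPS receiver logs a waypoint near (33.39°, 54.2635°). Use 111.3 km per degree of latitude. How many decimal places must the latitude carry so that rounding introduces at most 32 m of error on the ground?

One degree of latitude covers 111300 m.
N decimal places → at most half a unit in the last place, 0.5 × 10⁻ᴺ° = 111300/2 × 10⁻ᴺ m.
Setting 55650 × 10⁻ᴺ ≤ 32 gives 10ᴺ ≥ 1739, i.e. N ≥ 3.24.
At 3 places the error can reach 55.6 m, but 4 places keeps it to 5.57 m.

4 decimal places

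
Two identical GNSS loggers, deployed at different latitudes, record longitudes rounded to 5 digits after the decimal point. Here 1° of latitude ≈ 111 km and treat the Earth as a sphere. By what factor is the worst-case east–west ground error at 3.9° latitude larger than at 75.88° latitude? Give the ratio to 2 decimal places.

Rounding to 5 decimal places leaves the longitude within ±5e-06° of the true value.
At 3.9°: 5e-06° × 111000 × cos 3.9° = 5e-06 × 111000 × 0.9977 ≈ 0.55371 m.
Error at 75.88° = 5e-06° × 111000 × cos 75.88° ≈ 0.555 × 0.2440 = 0.13539 m.
The ratio reduces to cos 3.9° / cos 75.88° = 0.9977/0.2440 ≈ 4.0896.

4.09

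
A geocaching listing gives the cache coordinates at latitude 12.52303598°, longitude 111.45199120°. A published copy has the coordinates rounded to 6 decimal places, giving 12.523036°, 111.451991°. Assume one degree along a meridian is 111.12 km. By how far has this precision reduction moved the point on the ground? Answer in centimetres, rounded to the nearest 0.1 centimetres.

The latitude changed by -0.00000002° and the longitude by +0.00000020°.
North–south shift: -0.00000002 × 111120 = -0.0022224 m.
E–W at 12.523°: 0.00000020° × 111120 × cos 12.523° = 0.00000020 × 111120 × 0.9762 ≈ 0.0216953 m.
Hypotenuse of the two orthogonal shifts: √(0.0022224² + 0.0216953²) = 0.0218088 m.
That is 0.0218088 m = 2.1809 cm.

2.2 centimetres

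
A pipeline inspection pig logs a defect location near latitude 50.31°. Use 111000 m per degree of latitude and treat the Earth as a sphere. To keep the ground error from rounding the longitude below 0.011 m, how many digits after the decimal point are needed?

At 50.31° one degree of longitude covers 111000 × cos 50.31° ≈ 111000 × 0.6386 ≈ 70888.3 m.
Rounding to N decimal places gives at most 0.5 × 10⁻ᴺ degrees of error, i.e. 0.5 × 10⁻ᴺ × 70888.3 m.
Need 0.5 × 70888.3 × 10⁻ᴺ ≤ 0.011 → 10⁻ᴺ ≤ 3.103e-07, so N ≥ 6.51.
So 7 decimal places suffice (0.00354 m); 6 would allow up to 0.0354 m.

7 decimal places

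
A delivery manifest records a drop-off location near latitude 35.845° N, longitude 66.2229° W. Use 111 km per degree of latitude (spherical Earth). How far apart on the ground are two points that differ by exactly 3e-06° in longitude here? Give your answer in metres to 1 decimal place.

0.3 metres

3e-06° of longitude at 35.845° is 3e-06 × 111000 × cos 35.845° ≈ 3e-06 × 89977.1 = 0.269931 m.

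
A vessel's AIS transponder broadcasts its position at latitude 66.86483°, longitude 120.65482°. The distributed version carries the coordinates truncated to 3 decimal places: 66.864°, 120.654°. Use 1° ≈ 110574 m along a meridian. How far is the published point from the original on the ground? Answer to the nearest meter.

98 meters

Δlat = 66.86483 − 66.864 = +0.00083°; Δlon = 120.65482 − 120.654 = +0.00082°.
N–S: 0.00083° × 110574 m/° = 91.7764 m.
E–W at 66.864°: 0.00082° × 110574 × cos 66.864° = 0.00082 × 110574 × 0.3929 ≈ 35.6259 m.
Combined displacement = (91.7764² + 35.6259²)^½ ≈ 98.4485 m.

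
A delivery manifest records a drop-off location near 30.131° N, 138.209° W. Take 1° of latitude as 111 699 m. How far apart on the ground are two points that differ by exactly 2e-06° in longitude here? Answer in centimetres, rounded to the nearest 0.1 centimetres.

At 30.131° a degree of longitude is 111699 × cos 30.131° ≈ 96606.2 m, so 2e-06° corresponds to 0.193212 m.
That is 0.193212 m = 19.321 cm.

19.3 centimetres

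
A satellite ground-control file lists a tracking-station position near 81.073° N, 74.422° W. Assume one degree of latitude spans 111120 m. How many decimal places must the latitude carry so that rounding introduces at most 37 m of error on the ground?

One degree of latitude covers 111120 m.
N decimal places → at most half a unit in the last place, 0.5 × 10⁻ᴺ° = 111120/2 × 10⁻ᴺ m.
Need 0.5 × 111120 × 10⁻ᴺ ≤ 37 → 10⁻ᴺ ≤ 6.659e-04, so N ≥ 3.18.
At 3 places the error can reach 55.6 m, but 4 places keeps it to 5.56 m.

4 decimal places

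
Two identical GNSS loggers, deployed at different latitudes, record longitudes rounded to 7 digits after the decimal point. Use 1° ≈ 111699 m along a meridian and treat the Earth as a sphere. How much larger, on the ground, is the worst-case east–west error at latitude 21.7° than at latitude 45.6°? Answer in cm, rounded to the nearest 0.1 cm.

0.1 cm

Rounding to 7 decimal places leaves the longitude within ±5e-08° of the true value.
At 21.7°: 5e-08° × 111699 × cos 21.7° = 5e-08 × 111699 × 0.9291 ≈ 0.0051892 m.
Error at 45.6° = 5e-08° × 111699 × cos 45.6° ≈ 0.0055849 × 0.6997 = 0.0039076 m.
So the lower-latitude error exceeds the higher by 0.0051892 − 0.0039076 = 0.0012816 m.
That is 0.00128157 m = 0.12816 cm.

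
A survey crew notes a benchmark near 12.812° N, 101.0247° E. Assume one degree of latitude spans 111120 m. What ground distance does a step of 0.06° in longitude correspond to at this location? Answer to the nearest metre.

At 12.812° a degree of longitude is 111120 × cos 12.812° ≈ 108353 m, so 0.06° corresponds to 6501.21 m.

6501 metres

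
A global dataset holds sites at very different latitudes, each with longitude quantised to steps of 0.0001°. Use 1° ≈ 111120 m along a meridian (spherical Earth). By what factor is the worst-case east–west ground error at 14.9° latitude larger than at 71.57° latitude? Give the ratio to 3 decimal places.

3.057

With a 0.0001° grid the true value lies within half a step, ±0.0001°/2 = ±5e-05°, of the stored one.
Error at 14.9° = 5e-05° × 111120 × cos 14.9° ≈ 5.556 × 0.9664 = 5.3692 m.
Error at 71.57° = 5e-05° × 111120 × cos 71.57° ≈ 5.556 × 0.3161 = 1.7565 m.
The ratio reduces to cos 14.9° / cos 71.57° = 0.9664/0.3161 ≈ 3.0567.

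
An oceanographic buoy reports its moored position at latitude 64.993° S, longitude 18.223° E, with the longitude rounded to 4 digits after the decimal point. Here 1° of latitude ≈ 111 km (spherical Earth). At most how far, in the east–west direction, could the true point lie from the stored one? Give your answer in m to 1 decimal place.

Rounding to 4 decimal places leaves the longitude within ±5e-05° of the true value.
Parallels shrink by cos φ, so at 64.993° a degree of longitude is 111000 × 0.4227 ≈ 46922.9 m.
Maximum E–W displacement: 5e-05 × 46922.9 = 2.34615 m.

2.3 m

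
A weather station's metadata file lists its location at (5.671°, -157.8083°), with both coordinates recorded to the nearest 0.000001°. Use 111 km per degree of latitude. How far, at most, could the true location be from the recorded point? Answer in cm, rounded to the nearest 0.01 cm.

7.83 cm

Rounding to 6 decimal places leaves each coordinate within ±5e-07° of the true value.
Latitude error → 5e-07 × 111000 = 0.0555 m along the meridian.
Longitude error → 5e-07 × 111000 × cos 5.671° = 5e-07 × 111000 × 0.9951 ≈ 0.0552284 m.
The two errors are perpendicular, so the maximum displacement is √(0.0555² + 0.0552284²) ≈ 0.078297 m.
That is 0.078297 m = 7.8297 cm.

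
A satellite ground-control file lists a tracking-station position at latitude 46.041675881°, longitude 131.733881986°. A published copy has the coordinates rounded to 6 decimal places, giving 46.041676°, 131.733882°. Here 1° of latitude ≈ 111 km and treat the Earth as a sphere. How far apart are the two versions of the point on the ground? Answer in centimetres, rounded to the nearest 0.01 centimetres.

1.33 centimetres

The latitude changed by -0.000000119° and the longitude by -0.000000014°.
North–south shift: -0.000000119 × 111000 = -0.013209 m.
E–W at 46.0417°: -0.000000014° × 111000 × cos 46.0417° = -0.000000014 × 111000 × 0.6941 ≈ -0.00107869 m.
Hypotenuse of the two orthogonal shifts: √(0.013209² + 0.00107869²) = 0.013253 m.
That is 0.013253 m = 1.3253 cm.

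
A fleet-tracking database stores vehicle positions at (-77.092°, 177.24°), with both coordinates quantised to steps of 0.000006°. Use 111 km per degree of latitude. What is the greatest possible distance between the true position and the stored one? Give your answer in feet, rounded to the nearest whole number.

With a 0.000006° grid the true value lies within half a step, ±0.000006°/2 = ±3e-06°, of the stored one.
N–S: 3e-06° × 111000 m/° = 0.333 m.
Longitude error → 3e-06 × 111000 × cos 77.092° = 3e-06 × 111000 × 0.2234 ≈ 0.0743876 m.
Combining orthogonally: (0.333² + 0.0743876²)^½ ≈ 0.341207 m.
Converting: 0.341207 m × 3.2808 ft/m ≈ 1.1194 ft.

1 feet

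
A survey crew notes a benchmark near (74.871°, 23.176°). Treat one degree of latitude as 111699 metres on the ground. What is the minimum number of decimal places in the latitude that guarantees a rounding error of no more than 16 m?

4 decimal places

One degree of latitude covers 111699 m.
With N decimal places the half-ulp bound is 0.5·10⁻ᴺ°, or 0.5·10⁻ᴺ × 111699 m on the ground.
Need 0.5 × 111699 × 10⁻ᴺ ≤ 16 → 10⁻ᴺ ≤ 2.865e-04, so N ≥ 3.54.
At 3 places the error can reach 55.8 m, but 4 places keeps it to 5.58 m.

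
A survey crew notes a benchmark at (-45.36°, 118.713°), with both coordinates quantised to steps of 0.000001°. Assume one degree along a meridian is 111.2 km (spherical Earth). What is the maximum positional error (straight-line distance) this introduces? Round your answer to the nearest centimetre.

With a 0.000001° grid the true value lies within half a step, ±0.000001°/2 = ±5e-07°, of the stored one.
North–south component: 5e-07° × 111200 = 0.0556 m.
E–W at 45.36°: 5e-07° × 111200 × cos 45.36° = 5e-07 × 111200 × 0.7026 ≈ 0.0390673 m.
Combining orthogonally: (0.0556² + 0.0390673²)^½ ≈ 0.067953 m.
That is 0.067953 m = 6.7953 cm.

7 centimetres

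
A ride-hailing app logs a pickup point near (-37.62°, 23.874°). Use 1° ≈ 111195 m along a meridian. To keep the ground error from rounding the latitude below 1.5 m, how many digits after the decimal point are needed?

5 decimal places

One degree of latitude covers 111195 m.
N decimal places → at most half a unit in the last place, 0.5 × 10⁻ᴺ° = 111195/2 × 10⁻ᴺ m.
Need 0.5 × 111195 × 10⁻ᴺ ≤ 1.5 → 10⁻ᴺ ≤ 2.698e-05, so N ≥ 4.57.
N = 4 would give 5.56 m (too coarse); N = 5 gives 0.556 m ≤ 1.5 m.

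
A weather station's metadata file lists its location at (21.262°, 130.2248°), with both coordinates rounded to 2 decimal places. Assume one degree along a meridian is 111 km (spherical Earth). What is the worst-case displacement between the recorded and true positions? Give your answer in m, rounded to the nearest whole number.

759 m

Rounding to 2 decimal places leaves each coordinate within ±0.005° of the true value.
North–south component: 0.005° × 111000 = 555 m.
E–W at 21.262°: 0.005° × 111000 × cos 21.262° = 0.005 × 111000 × 0.9319 ≈ 517.222 m.
Combining orthogonally: (555² + 517.222²)^½ ≈ 758.646 m.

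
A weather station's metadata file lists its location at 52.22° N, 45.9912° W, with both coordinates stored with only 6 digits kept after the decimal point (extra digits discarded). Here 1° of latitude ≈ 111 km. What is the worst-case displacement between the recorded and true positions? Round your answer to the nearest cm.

13 cm

Truncating at 6 decimal places can drop up to a full unit in the last place, so each coordinate may be off by as much as 1e-06°.
North–south component: 1e-06° × 111000 = 0.111 m.
Longitude error → 1e-06 × 111000 × cos 52.22° = 1e-06 × 111000 × 0.6126 ≈ 0.0680021 m.
The two errors are perpendicular, so the maximum displacement is √(0.111² + 0.0680021²) ≈ 0.130174 m.
That is 0.130174 m = 13.017 cm.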